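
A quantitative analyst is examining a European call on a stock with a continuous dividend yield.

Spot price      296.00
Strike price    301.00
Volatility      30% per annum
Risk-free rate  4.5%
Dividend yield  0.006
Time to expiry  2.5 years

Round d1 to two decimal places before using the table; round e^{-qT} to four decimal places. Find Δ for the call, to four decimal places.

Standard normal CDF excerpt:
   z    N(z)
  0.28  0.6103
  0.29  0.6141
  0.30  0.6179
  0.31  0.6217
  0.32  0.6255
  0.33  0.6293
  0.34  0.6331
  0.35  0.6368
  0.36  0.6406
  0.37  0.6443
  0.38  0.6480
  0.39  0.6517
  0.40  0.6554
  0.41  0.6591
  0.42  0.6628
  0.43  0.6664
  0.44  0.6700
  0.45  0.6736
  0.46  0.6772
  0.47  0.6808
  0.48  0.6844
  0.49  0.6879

0.6493

T = 2.5;  σ√T = 0.4743
d₁ = [ln(296/301) + (0.045 − 0.006 + ½·0.3²)·2.5] / (σ√T) = (-0.0168 + 0.2100) / 0.4743 = 0.4074 ≈ 0.41
N(d₁) = N(0.41) = 0.6591
Δ_call = e^(−qT)·N(d₁) = 0.9851·0.6591 = 0.6493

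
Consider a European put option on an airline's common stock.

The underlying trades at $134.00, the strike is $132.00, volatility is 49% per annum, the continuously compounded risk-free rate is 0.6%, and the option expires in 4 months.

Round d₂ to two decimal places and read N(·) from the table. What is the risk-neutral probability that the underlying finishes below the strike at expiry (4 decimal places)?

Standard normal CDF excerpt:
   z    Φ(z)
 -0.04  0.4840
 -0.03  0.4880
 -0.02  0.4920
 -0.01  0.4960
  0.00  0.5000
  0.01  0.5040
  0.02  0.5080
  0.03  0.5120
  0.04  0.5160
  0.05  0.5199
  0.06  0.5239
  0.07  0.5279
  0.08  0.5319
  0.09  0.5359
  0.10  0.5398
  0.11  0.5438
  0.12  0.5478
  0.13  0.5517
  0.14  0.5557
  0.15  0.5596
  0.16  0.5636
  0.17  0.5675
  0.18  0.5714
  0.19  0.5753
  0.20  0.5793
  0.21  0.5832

σ√T = 0.49·√0.3333 = 0.2829
d₁ = [ln(134/132) + (0.006 + 0.49²/2)·0.3333] / 0.2829 = [0.0150 + 0.0420] / 0.2829 = 0.2017 ≈ 0.20
d₂ = d₁ − σ√T = 0.2017 − 0.2829 = -0.0812 ≈ -0.08
Risk-neutral Pr[S_T < K] = N(−d₂) = N(0.08) = 0.5319

0.5319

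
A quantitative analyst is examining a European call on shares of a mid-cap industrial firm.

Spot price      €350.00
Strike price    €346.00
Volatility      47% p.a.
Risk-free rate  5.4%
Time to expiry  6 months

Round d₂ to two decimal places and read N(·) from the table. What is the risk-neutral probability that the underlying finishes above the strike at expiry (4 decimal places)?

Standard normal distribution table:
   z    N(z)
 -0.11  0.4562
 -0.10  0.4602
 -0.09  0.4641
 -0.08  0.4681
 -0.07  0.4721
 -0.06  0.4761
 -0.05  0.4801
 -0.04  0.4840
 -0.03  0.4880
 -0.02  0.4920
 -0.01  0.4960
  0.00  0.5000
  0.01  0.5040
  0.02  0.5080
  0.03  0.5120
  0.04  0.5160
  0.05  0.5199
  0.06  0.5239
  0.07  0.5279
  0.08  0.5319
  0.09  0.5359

σ√T = 0.47·√0.5 = 0.3323
d₁ = [ln(350/346) + (0.054 + 0.47²/2)·0.5] / 0.3323 = [0.0115 + 0.0822] / 0.3323 = 0.2820 ≈ 0.28
d₂ = d₁ − σ√T = 0.2820 − 0.3323 = -0.0503 ≈ -0.05
Risk-neutral Pr[S_T > K] = N(d₂) = N(-0.05) = 0.4801

0.4801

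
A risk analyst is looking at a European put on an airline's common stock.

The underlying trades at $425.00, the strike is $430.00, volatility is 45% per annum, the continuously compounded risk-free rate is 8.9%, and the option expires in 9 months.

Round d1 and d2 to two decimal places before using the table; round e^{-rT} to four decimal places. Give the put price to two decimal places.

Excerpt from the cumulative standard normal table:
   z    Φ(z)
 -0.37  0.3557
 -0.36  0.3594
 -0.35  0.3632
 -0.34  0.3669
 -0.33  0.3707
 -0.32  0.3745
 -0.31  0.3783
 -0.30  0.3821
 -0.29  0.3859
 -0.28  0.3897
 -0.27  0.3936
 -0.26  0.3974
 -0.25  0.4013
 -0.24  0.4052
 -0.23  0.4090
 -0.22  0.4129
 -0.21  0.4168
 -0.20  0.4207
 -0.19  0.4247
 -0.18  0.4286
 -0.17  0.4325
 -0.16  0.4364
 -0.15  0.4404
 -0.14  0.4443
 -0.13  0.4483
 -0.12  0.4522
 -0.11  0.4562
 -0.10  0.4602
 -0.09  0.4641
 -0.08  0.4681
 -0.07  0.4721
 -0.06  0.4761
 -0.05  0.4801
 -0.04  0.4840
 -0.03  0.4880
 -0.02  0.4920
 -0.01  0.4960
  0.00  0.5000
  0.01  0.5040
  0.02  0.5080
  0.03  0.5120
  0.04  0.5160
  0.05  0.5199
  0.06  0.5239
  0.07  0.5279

$53.18

σ√T = 0.45·√0.75 = 0.3897
ln(S/K) + (r + σ²/2)T = ln(425/430) + (0.089 + 0.45²/2)·0.75 = -0.0117 + 0.1427 = 0.1310
d₁ = 0.1310 / 0.3897 = 0.3361 ≈ 0.34
d₂ = d₁ − σ√T = 0.3361 − 0.3897 = -0.0536 ≈ -0.05
exp(−rT) = exp(−0.089·0.75) = 0.9354
P = 430·0.9354·N(0.05) − 425·N(-0.34) = 430·0.9354·0.5199 − 425·0.3669 = 209.1152 − 155.9325 = 53.1827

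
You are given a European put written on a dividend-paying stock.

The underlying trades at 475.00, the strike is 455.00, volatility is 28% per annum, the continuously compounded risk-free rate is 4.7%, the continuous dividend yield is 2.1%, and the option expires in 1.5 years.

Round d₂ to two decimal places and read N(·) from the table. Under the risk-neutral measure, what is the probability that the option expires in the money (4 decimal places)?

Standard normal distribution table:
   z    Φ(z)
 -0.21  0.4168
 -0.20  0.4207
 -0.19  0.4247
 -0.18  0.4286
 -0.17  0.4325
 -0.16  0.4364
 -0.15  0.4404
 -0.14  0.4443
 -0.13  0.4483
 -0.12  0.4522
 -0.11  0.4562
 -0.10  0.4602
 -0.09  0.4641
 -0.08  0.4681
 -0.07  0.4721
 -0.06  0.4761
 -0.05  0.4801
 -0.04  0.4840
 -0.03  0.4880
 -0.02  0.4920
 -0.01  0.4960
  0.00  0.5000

0.4721

T = 1.5;  σ√T = 0.3429
ln(S/K) + (r − q + σ²/2)T = ln(475/455) + (0.047 − 0.021 + 0.28²/2)·1.5 = 0.0430 + 0.0978 = 0.1408
d₁ = 0.1408 / 0.3429 = 0.4106 → 0.41
d₂ = d₁ − σ√T = 0.4106 − 0.3429 = 0.0677 → 0.07
Pr(exercise) under Q = N(−d₂) = N(-0.07) = 0.4721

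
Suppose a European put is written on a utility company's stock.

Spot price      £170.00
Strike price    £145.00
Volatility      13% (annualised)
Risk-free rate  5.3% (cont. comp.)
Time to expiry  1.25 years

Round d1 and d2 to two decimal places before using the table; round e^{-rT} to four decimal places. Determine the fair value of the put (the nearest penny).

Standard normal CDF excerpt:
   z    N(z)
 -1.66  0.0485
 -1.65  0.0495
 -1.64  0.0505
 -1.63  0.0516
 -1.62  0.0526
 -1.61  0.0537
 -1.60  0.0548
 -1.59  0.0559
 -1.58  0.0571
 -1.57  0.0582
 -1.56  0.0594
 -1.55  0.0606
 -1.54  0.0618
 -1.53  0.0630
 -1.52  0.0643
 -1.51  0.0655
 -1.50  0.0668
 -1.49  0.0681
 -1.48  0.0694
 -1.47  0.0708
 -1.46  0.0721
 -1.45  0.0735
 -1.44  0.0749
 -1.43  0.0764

£0.48

T = 1.25;  σ√T = 0.1453
d₁ = [ln(170/145) + (0.053 + ½·0.13²)·1.25] / (σ√T) = (0.1591 + 0.0768) / 0.1453 = 1.6229 which rounds to 1.62
d₂ = 1.6229 − 0.1453 = 1.4775 which rounds to 1.48
exp(−rT) = exp(−0.053·1.25) = 0.9359
N(−d₂) = N(-1.48) = 0.0694;  N(−d₁) = N(-1.62) = 0.0526
P = 145·0.9359·0.0694 − 170·0.0526 = 9.4180 − 8.9420 = 0.4760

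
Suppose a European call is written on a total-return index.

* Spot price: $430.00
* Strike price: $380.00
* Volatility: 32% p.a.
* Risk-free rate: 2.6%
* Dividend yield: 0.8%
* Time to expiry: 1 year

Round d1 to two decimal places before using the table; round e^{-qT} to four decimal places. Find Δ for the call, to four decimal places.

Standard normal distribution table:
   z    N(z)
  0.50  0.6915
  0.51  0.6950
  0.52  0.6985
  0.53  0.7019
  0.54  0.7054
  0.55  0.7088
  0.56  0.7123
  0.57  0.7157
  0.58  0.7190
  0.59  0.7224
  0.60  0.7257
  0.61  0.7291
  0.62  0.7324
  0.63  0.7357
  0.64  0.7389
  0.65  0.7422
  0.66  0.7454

σ√T = 0.32 × 1.0000 = 0.3200
d₁ = [ln(430/380) + (0.026 − 0.008 + 0.32²/2)·1] / 0.3200 = [0.1236 + 0.0692] / 0.3200 = 0.6025 → 0.60
N(d₁) = N(0.60) = 0.7257
Δ_call = e^(−qT)·N(d₁) = 0.9920·0.7257 = 0.7199

0.7199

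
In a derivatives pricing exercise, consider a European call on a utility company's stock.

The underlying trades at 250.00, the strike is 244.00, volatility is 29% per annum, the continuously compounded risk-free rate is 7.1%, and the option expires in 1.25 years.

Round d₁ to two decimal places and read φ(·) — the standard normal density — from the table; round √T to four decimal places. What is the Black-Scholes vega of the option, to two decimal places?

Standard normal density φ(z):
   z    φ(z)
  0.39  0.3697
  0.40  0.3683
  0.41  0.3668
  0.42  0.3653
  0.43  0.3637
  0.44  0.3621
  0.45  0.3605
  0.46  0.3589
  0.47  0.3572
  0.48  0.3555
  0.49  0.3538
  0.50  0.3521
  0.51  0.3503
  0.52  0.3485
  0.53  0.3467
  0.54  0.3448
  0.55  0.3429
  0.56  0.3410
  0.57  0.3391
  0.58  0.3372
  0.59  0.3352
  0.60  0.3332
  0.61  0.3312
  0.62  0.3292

97.91

T = 1.25;  σ√T = 0.3242
d₁ = [ln(250/244) + (0.071 + 0.29²/2)·1.25] / 0.3242 = [0.0243 + 0.1413] / 0.3242 = 0.5108 ≈ 0.51
√T = √1.25 = 1.1180
φ(d₁) = φ(0.51) = 0.3503
vega = S·φ(d₁)·√T = 250·0.3503·1.1180 = 97.9089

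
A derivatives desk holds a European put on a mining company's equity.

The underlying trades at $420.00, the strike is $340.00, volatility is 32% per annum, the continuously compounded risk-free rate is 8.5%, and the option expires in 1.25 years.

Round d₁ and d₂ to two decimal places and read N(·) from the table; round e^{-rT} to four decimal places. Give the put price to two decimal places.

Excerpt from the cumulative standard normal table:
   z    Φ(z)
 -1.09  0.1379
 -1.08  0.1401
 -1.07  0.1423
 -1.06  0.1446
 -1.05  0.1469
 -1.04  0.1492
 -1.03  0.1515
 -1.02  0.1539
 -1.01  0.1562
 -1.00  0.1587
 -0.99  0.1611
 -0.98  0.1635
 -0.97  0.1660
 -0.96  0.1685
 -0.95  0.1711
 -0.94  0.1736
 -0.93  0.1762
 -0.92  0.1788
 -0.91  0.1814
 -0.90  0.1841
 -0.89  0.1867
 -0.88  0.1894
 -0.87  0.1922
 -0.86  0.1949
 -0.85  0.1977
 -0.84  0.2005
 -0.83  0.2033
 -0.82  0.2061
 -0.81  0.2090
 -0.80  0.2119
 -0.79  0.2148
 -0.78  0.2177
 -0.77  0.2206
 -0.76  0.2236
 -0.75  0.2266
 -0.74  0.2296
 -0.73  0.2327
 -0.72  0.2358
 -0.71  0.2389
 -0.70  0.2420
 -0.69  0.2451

$13.27

T = 1.25;  σ√T = 0.3578
d₁ = [ln(420/340) + (0.085 + 0.32²/2)·1.25] / 0.3578 = [0.2113 + 0.1703] / 0.3578 = 1.0665 → 1.07
d₂ = d₁ − σ√T = 1.0665 − 0.3578 = 0.7087 → 0.71
e^(−rT) = e^(−0.085·1.25) = 0.8992
P = 340·0.8992·N(-0.71) − 420·N(-1.07) = 340·0.8992·0.2389 − 420·0.1423 = 73.0384 − 59.7660 = 13.2724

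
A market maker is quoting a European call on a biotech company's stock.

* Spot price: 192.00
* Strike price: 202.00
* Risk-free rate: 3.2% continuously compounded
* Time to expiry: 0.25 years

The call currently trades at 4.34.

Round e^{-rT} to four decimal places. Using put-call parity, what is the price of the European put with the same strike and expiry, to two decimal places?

12.72

exp(−rT) = exp(−0.032·0.25) = 0.9920
Put-call parity: C − P = S − K·e^(−rT) = 192 − 202·0.9920 = 192 − 200.3840 = -8.3840
P = C − (C − P) = 4.34 − (-8.3840) = 12.7240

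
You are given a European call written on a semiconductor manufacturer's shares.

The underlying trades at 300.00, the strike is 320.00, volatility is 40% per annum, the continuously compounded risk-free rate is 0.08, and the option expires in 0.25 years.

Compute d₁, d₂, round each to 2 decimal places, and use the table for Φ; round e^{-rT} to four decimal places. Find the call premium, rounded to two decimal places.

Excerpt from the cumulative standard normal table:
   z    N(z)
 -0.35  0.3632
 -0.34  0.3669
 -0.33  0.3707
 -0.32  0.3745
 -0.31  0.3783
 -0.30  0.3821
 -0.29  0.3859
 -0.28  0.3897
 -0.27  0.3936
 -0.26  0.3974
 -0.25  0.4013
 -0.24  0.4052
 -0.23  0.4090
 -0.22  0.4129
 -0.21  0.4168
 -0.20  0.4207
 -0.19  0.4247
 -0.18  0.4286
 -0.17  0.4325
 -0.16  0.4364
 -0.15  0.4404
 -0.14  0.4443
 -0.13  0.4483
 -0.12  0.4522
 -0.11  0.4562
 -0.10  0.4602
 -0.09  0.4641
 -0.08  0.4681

18.19

T = 0.25;  σ√T = 0.2000
d₁ = [ln(300/320) + (0.08 + 0.4²/2)·0.25] / 0.2000 = [-0.0645 + 0.0400] / 0.2000 = -0.1227 which rounds to -0.12
d₂ = d₁ − σ√T = -0.1227 − 0.2000 = -0.3227 which rounds to -0.32
exp(−rT) = exp(−0.08·0.25) = 0.9802
N(d₁) = N(-0.12) = 0.4522;  N(d₂) = N(-0.32) = 0.3745
C = 300·0.4522 − 320·0.9802·0.3745 = 135.6600 − 117.4672 = 18.1928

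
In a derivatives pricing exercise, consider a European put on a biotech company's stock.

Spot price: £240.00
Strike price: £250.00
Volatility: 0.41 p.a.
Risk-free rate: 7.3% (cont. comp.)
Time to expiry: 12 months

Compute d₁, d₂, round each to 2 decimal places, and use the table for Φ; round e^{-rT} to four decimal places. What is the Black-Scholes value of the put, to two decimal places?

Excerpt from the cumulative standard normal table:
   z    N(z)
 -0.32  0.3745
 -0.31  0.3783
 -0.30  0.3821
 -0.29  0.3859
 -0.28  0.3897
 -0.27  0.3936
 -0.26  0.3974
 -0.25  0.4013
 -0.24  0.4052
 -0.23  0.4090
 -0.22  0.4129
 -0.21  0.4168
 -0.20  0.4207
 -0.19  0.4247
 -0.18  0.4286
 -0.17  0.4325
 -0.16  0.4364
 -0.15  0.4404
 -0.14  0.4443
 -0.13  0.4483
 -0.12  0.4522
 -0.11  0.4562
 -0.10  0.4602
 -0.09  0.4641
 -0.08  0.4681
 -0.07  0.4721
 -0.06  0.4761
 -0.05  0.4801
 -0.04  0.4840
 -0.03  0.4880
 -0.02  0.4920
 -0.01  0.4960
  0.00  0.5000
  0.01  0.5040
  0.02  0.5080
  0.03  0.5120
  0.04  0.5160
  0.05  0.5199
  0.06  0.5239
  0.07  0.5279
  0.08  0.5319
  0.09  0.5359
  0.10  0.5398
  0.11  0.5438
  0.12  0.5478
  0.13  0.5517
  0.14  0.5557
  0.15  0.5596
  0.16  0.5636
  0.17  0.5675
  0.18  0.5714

σ√T = 0.41 × 1.0000 = 0.4100
d₁ = [ln(240/250) + (0.073 + 0.41²/2)·1] / 0.4100 = [-0.0408 + 0.1570] / 0.4100 = 0.2835 ⇒ 0.28
d₂ = d₁ − σ√T = 0.2835 − 0.4100 = -0.1265 ⇒ -0.13
e^(−rT) = e^(−0.073·1) = 0.9296
N(−d₂) = N(0.13) = 0.5517;  N(−d₁) = N(-0.28) = 0.3897
P = 250·0.9296·0.5517 − 240·0.3897 = 128.2151 − 93.5280 = 34.6871

£34.69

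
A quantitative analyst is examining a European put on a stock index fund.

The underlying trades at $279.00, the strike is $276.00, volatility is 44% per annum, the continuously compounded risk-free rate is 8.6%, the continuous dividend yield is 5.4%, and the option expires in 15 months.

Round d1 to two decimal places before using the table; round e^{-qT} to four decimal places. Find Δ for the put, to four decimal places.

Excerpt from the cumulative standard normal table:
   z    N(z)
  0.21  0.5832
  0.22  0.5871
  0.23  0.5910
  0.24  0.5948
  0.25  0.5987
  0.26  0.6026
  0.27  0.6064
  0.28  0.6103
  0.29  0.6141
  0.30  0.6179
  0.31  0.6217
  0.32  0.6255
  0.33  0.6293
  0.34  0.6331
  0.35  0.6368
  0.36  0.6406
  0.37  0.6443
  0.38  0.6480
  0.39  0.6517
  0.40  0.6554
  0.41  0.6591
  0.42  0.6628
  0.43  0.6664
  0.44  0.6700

T = 1.25;  σ√T = 0.4919
d₁ = [ln(279/276) + (0.086 − 0.054 + ½·0.44²)·1.25] / (σ√T) = (0.0108 + 0.1610) / 0.4919 = 0.3493 ⇒ 0.35
N(d₁) = N(0.35) = 0.6368
Δ_put = e^(−qT)·(N(d₁) − 1) = 0.9347·(0.6368 − 1) = -0.3395

-0.3395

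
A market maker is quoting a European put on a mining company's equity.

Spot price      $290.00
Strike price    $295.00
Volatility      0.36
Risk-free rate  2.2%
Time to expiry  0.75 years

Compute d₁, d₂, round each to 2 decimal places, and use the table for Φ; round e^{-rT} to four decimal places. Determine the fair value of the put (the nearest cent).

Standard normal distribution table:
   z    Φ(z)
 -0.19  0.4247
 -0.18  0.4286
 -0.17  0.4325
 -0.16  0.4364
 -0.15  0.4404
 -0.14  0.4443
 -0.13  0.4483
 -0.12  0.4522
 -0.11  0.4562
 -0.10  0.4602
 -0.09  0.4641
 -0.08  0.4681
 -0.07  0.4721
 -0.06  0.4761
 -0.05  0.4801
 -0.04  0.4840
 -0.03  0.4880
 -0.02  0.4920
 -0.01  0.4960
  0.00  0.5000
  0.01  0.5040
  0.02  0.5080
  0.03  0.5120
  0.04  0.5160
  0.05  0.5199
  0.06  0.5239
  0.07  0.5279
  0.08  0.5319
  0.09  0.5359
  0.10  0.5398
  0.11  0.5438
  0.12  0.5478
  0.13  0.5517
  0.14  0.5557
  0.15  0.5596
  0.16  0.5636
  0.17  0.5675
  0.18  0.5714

$35.82

σ√T = 0.36 × 0.8660 = 0.3118
d₁ = [ln(290/295) + (0.022 + 0.36²/2)·0.75] / 0.3118 = [-0.0171 + 0.0651] / 0.3118 = 0.1540 → 0.15
d₂ = d₁ − σ√T = 0.1540 − 0.3118 = -0.1578 → -0.16
exp(−rT) = exp(−0.022·0.75) = 0.9836
N(−d₂) = N(0.16) = 0.5636;  N(−d₁) = N(-0.15) = 0.4404
P = 295·0.9836·0.5636 − 290·0.4404 = 163.5353 − 127.7160 = 35.8193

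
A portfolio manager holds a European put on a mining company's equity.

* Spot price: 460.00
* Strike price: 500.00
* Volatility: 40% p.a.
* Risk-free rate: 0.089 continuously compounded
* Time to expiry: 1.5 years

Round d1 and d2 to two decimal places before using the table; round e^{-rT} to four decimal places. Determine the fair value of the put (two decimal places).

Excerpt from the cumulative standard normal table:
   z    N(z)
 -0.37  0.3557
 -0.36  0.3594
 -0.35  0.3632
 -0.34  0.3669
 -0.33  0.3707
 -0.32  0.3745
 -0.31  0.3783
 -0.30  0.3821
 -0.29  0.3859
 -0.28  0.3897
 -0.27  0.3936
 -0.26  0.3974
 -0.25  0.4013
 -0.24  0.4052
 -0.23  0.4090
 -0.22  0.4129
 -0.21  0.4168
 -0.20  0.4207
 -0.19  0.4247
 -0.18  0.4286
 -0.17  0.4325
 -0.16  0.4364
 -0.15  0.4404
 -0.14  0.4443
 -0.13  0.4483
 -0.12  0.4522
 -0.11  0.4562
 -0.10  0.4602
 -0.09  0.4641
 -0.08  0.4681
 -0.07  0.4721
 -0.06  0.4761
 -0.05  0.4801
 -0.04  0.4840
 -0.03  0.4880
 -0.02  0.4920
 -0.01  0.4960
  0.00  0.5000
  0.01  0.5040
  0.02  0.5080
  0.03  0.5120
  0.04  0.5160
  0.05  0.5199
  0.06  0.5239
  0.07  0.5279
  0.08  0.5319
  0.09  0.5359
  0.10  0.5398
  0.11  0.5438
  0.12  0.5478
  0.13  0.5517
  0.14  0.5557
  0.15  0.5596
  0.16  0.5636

σ√T = 0.4 × 1.2247 = 0.4899
ln(S/K) + (r + σ²/2)T = ln(460/500) + (0.089 + 0.4²/2)·1.5 = -0.0834 + 0.2535 = 0.1701
d₁ = 0.1701 / 0.4899 = 0.3473 ≈ 0.35
d₂ = d₁ − σ√T = 0.3473 − 0.4899 = -0.1426 ≈ -0.14
exp(−rT) = exp(−0.089·1.5) = 0.8750
N(−d₂) = N(0.14) = 0.5557;  N(−d₁) = N(-0.35) = 0.3632
P = 500·0.8750·0.5557 − 460·0.3632 = 243.1187 − 167.0720 = 76.0467

76.05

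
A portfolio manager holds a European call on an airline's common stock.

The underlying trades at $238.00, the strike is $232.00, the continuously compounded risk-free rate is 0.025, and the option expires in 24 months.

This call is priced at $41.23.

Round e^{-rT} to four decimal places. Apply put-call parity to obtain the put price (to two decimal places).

exp(−rT) = exp(−0.025·2) = 0.9512
Put-call parity: C − P = S − K·e^(−rT) = 238 − 232·0.9512 = 238 − 220.6784 = 17.3216
P = C − (C − P) = 41.23 − (17.3216) = 23.9084

$23.91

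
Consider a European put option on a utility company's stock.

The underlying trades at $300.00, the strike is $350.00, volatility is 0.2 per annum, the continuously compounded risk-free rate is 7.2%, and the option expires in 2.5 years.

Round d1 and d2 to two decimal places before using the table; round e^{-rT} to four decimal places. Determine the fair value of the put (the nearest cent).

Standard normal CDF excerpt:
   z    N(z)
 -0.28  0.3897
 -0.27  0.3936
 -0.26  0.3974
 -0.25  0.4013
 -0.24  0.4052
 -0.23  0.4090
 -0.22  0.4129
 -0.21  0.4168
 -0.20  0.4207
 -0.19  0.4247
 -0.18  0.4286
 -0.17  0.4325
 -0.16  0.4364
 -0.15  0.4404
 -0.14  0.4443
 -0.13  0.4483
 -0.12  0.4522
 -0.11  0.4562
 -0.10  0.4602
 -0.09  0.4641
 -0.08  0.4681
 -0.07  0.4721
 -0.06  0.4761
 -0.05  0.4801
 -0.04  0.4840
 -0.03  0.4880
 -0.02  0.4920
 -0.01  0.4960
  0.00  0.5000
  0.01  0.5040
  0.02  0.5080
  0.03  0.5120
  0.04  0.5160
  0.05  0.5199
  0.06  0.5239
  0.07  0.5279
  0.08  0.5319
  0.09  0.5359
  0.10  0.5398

$33.94

σ√T = 0.2·√2.5 = 0.3162
d₁ = [ln(300/350) + (0.072 + 0.2²/2)·2.5] / 0.3162 = [-0.1542 + 0.2300] / 0.3162 = 0.2399 which rounds to 0.24
d₂ = d₁ − σ√T = 0.2399 − 0.3162 = -0.0764 which rounds to -0.08
e^(−rT) = e^(−0.072·2.5) = 0.8353
N(−d₂) = N(0.08) = 0.5319;  N(−d₁) = N(-0.24) = 0.4052
P = 350·0.8353·0.5319 − 300·0.4052 = 155.5036 − 121.5600 = 33.9436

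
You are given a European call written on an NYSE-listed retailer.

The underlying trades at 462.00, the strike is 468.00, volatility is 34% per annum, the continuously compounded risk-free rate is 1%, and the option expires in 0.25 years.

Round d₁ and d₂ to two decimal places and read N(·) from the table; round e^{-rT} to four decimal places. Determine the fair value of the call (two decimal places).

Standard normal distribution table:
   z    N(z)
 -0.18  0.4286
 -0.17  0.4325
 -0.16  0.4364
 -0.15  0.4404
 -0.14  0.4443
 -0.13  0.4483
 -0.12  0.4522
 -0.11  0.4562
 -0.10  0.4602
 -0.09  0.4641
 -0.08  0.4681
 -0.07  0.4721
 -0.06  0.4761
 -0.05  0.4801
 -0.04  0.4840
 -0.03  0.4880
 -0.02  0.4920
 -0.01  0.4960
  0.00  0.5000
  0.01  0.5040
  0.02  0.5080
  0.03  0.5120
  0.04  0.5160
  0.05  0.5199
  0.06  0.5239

29.10

T = 0.25;  σ√T = 0.1700
d₁ = [ln(462/468) + (0.01 + ½·0.34²)·0.25] / (σ√T) = (-0.0129 + 0.0170) / 0.1700 = 0.0238 which rounds to 0.02
d₂ = 0.0238 − 0.1700 = -0.1462 which rounds to -0.15
exp(−rT) = exp(−0.01·0.25) = 0.9975
C = 462·N(0.02) − 468·0.9975·N(-0.15) = 462·0.5080 − 468·0.9975·0.4404 = 234.6960 − 205.5919 = 29.1041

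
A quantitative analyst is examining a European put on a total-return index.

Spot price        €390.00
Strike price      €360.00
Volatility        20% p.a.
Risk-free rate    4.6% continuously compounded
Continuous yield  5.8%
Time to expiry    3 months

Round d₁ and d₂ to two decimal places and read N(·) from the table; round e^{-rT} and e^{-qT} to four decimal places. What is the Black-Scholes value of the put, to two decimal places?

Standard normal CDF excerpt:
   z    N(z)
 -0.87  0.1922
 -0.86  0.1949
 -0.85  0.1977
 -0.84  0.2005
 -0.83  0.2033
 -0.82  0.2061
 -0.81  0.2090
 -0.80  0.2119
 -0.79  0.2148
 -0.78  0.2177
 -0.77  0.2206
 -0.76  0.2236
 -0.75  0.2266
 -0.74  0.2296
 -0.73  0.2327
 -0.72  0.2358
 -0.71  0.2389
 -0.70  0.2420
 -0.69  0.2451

€4.70

σ√T = 0.2 × 0.5000 = 0.1000
d₁ = [ln(390/360) + (0.046 − 0.058 + ½·0.2²)·0.25] / (σ√T) = (0.0800 + 0.0020) / 0.1000 = 0.8204 ≈ 0.82
d₂ = 0.8204 − 0.1000 = 0.7204 ≈ 0.72
exp(−qT) = exp(−0.058·0.25) = 0.9856;  exp(−rT) = exp(−0.046·0.25) = 0.9886
N(−d₂) = N(-0.72) = 0.2358;  N(−d₁) = N(-0.82) = 0.2061
P = 360·0.9886·0.2358 − 390·0.9856·0.2061 = 83.9203 − 79.2215 = 4.6987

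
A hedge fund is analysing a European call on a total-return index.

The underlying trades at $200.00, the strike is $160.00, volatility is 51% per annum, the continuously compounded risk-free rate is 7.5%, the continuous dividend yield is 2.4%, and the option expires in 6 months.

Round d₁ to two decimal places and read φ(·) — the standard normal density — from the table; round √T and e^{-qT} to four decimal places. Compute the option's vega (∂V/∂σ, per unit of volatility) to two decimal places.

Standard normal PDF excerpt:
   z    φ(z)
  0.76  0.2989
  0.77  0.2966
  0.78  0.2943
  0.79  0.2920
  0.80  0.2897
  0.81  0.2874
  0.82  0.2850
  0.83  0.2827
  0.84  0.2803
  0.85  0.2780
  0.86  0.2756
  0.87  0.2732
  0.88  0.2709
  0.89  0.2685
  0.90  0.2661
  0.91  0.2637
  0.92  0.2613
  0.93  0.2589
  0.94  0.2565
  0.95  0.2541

σ√T = 0.51 × 0.7071 = 0.3606
d₁ = [ln(200/160) + (0.075 − 0.024 + ½·0.51²)·0.5] / (σ√T) = (0.2231 + 0.0905) / 0.3606 = 0.8698 which rounds to 0.87
√T = √0.5 = 0.7071
φ(d₁) = φ(0.87) = 0.2732
exp(−qT) = exp(−0.024·0.5) = 0.9881
vega = S·exp(−qT)·φ(d₁)·√T = 200·0.9881·0.2732·0.7071 = 38.1762

38.18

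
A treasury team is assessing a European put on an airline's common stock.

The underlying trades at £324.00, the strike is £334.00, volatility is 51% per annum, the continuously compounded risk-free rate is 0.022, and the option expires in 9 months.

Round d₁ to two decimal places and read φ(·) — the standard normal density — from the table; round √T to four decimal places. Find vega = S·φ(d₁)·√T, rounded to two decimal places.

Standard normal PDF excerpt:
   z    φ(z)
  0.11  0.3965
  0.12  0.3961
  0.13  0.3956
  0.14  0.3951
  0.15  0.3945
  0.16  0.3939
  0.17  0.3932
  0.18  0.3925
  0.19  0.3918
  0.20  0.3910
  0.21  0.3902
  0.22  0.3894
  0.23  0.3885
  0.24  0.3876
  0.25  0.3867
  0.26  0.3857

109.93

σ√T = 0.51 × 0.8660 = 0.4417
ln(S/K) + (r + σ²/2)T = ln(324/334) + (0.022 + 0.51²/2)·0.75 = -0.0304 + 0.1140 = 0.0836
d₁ = 0.0836 / 0.4417 = 0.1894 ≈ 0.19
√T = √0.75 = 0.8660
φ(d₁) = φ(0.19) = 0.3918
vega = S·φ(d₁)·√T = 324·0.3918·0.8660 = 109.9328
(Call and put vega coincide under Black-Scholes.)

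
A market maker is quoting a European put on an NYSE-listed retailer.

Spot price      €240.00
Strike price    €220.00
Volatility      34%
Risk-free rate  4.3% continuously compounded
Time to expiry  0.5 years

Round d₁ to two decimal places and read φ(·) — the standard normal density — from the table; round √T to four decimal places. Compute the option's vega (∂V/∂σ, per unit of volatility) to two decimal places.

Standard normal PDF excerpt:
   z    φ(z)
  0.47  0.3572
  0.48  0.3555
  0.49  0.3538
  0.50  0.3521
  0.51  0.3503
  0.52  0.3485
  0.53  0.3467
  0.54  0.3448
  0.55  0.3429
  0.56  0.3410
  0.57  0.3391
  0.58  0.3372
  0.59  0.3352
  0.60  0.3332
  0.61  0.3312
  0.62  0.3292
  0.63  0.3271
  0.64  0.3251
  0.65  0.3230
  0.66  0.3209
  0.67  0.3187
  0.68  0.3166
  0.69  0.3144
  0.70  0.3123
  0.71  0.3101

57.55

T = 0.5;  σ√T = 0.2404
d₁ = [ln(240/220) + (0.043 + 0.34²/2)·0.5] / 0.2404 = [0.0870 + 0.0504] / 0.2404 = 0.5716 which rounds to 0.57
√T = √0.5 = 0.7071
φ(d₁) = φ(0.57) = 0.3391
vega = S·φ(d₁)·√T = 240·0.3391·0.7071 = 57.5466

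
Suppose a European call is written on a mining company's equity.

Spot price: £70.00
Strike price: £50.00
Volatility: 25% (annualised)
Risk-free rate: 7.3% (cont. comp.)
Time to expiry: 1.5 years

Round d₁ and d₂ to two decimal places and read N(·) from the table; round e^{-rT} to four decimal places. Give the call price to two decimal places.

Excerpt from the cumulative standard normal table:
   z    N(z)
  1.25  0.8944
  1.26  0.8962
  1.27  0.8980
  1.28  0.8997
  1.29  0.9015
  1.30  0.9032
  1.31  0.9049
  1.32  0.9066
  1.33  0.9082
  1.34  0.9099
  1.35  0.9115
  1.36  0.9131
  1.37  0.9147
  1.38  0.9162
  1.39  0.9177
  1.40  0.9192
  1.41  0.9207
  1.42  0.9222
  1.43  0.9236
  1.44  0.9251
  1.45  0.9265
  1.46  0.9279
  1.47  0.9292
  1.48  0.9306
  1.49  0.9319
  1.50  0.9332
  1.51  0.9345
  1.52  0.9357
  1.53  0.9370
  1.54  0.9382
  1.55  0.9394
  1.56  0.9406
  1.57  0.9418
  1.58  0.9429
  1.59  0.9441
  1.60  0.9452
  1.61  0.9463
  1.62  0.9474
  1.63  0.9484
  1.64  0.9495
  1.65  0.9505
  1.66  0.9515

σ√T = 0.25 × 1.2247 = 0.3062
d₁ = [ln(70/50) + (0.073 + 0.25²/2)·1.5] / 0.3062 = [0.3365 + 0.1564] / 0.3062 = 1.6096 which rounds to 1.61
d₂ = d₁ − σ√T = 1.6096 − 0.3062 = 1.3034 which rounds to 1.30
e^(−rT) = e^(−0.073·1.5) = 0.8963
C = 70·N(1.61) − 50·0.8963·N(1.30) = 70·0.9463 − 50·0.8963·0.9032 = 66.2410 − 40.4769 = 25.7641

£25.76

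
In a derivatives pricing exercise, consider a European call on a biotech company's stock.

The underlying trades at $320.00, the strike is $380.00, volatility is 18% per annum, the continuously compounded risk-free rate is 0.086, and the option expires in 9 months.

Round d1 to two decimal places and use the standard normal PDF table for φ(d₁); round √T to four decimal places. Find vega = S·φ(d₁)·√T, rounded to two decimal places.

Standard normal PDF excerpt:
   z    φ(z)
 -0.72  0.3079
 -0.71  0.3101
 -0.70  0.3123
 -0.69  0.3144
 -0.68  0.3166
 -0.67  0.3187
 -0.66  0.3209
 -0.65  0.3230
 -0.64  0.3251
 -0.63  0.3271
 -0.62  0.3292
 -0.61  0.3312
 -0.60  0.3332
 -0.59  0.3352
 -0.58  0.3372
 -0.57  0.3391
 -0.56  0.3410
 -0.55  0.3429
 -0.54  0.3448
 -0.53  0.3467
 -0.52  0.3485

91.78

σ√T = 0.18·√0.75 = 0.1559
d₁ = [ln(320/380) + (0.086 + ½·0.18²)·0.75] / (σ√T) = (-0.1719 + 0.0766) / 0.1559 = -0.6107 ⇒ -0.61
√T = √0.75 = 0.8660
φ(d₁) = φ(-0.61) = 0.3312
vega = S·φ(d₁)·√T = 320·0.3312·0.8660 = 91.7821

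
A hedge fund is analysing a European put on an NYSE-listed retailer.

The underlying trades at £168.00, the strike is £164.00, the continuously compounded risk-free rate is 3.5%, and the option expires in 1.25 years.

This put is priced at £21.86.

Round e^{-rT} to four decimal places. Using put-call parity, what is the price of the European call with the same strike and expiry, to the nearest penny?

exp(−rT) = exp(−0.035·1.25) = 0.9572
Put-call parity: C − P = S − K·e^(−rT) = 168 − 164·0.9572 = 168 − 156.9808 = 11.0192
C = P + (C − P) = 21.86 + (11.0192) = 32.8792

£32.88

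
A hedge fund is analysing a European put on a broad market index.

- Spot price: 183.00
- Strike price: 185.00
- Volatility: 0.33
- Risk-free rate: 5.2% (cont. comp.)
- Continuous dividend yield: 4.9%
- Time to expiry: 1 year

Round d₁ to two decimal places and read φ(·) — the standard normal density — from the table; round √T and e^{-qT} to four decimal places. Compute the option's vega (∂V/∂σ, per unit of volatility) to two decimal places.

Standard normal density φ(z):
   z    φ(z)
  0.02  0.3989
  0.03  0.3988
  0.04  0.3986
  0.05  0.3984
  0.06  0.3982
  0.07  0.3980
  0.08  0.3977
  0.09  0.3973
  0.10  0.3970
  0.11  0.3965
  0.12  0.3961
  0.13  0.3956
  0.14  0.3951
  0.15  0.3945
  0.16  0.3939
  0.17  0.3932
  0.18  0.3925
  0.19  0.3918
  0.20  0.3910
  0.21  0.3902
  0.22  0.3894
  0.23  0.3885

σ√T = 0.33·√1 = 0.3300
d₁ = [ln(183/185) + (0.052 − 0.049 + 0.33²/2)·1] / 0.3300 = [-0.0109 + 0.0575] / 0.3300 = 0.1412 which rounds to 0.14
√T = √1 = 1.0000
φ(d₁) = φ(0.14) = 0.3951
e^(−qT) = e^(−0.049·1) = 0.9522
vega = S·e^(−qT)·φ(d₁)·√T = 183·0.9522·0.3951·1.0000 = 68.8472
(Vega is the same for a European call and put with the same parameters.)

68.85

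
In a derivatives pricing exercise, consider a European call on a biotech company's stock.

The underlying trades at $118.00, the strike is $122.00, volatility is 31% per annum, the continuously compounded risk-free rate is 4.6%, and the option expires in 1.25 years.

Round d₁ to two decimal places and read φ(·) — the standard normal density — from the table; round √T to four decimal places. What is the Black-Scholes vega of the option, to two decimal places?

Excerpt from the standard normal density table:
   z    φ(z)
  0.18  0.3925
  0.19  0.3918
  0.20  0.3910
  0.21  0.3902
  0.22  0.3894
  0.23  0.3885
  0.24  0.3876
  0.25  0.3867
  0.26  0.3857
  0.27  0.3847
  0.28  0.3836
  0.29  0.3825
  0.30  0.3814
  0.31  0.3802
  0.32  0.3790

51.13

T = 1.25;  σ√T = 0.3466
ln(S/K) + (r + σ²/2)T = ln(118/122) + (0.046 + 0.31²/2)·1.25 = -0.0333 + 0.1176 = 0.0842
d₁ = 0.0842 / 0.3466 = 0.2430 ≈ 0.24
√T = √1.25 = 1.1180
φ(d₁) = φ(0.24) = 0.3876
vega = S·φ(d₁)·√T = 118·0.3876·1.1180 = 51.1337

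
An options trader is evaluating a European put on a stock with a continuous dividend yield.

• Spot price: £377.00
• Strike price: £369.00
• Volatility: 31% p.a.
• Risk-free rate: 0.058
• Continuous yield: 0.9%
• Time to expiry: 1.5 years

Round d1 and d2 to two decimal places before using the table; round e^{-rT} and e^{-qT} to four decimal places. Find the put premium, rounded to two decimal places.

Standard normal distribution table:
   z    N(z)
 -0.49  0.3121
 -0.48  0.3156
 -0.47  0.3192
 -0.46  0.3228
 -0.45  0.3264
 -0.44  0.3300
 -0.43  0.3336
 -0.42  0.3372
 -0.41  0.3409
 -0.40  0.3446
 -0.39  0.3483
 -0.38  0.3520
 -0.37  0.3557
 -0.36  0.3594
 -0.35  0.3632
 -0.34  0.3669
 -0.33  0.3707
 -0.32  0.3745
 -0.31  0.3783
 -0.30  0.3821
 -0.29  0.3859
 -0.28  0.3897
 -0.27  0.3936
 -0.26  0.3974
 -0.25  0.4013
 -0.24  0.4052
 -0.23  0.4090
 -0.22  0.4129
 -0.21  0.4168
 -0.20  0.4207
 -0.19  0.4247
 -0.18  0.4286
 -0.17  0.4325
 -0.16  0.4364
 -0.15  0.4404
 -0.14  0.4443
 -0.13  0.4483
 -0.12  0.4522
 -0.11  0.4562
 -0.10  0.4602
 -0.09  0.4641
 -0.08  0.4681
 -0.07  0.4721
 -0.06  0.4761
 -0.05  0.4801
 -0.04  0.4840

£38.30

σ√T = 0.31 × 1.2247 = 0.3797
d₁ = [ln(377/369) + (0.058 − 0.009 + 0.31²/2)·1.5] / 0.3797 = [0.0214 + 0.1456] / 0.3797 = 0.4399 ≈ 0.44
d₂ = d₁ − σ√T = 0.4399 − 0.3797 = 0.0602 ≈ 0.06
e^(−qT) = e^(−0.009·1.5) = 0.9866;  e^(−rT) = e^(−0.058·1.5) = 0.9167
N(−d₂) = N(-0.06) = 0.4761;  N(−d₁) = N(-0.44) = 0.3300
P = 369·0.9167·0.4761 − 377·0.9866·0.3300 = 161.0467 − 122.7429 = 38.3038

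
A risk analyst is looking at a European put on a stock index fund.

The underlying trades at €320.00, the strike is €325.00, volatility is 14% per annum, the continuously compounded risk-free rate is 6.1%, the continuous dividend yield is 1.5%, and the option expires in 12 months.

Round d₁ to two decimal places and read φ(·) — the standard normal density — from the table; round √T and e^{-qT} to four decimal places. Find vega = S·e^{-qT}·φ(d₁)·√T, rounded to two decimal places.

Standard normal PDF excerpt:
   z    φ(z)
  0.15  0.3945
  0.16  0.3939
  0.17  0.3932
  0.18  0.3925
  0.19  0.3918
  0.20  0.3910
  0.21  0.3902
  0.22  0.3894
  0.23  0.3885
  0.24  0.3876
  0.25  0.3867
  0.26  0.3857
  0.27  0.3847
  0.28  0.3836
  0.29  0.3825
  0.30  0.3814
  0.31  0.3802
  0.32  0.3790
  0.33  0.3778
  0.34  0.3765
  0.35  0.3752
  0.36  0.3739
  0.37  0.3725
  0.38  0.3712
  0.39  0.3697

σ√T = 0.14 × 1.0000 = 0.1400
d₁ = [ln(320/325) + (0.061 − 0.015 + ½·0.14²)·1] / (σ√T) = (-0.0155 + 0.0558) / 0.1400 = 0.2878 ≈ 0.29
√T = √1 = 1.0000
φ(d₁) = φ(0.29) = 0.3825
e^(−qT) = e^(−0.015·1) = 0.9851
vega = S·e^(−qT)·φ(d₁)·√T = 320·0.9851·0.3825·1.0000 = 120.5762

120.58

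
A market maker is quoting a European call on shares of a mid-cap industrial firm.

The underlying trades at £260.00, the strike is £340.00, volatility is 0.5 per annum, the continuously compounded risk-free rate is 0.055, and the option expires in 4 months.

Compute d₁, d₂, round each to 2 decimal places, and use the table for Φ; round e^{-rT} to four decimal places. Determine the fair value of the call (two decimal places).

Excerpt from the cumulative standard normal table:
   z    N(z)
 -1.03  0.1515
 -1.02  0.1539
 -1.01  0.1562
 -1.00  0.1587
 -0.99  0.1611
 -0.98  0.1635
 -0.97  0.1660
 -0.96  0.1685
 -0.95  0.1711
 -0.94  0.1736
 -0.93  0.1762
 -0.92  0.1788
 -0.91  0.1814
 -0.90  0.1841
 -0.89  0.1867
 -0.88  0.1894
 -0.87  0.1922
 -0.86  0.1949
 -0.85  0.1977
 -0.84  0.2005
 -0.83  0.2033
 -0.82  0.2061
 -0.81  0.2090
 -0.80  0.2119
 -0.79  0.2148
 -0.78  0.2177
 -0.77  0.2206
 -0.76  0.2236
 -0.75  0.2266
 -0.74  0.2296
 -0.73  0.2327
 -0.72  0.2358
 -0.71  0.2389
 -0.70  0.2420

σ√T = 0.5 × 0.5774 = 0.2887
d₁ = [ln(260/340) + (0.055 + 0.5²/2)·0.3333] / 0.2887 = [-0.2683 + 0.0600] / 0.2887 = -0.7214 ≈ -0.72
d₂ = d₁ − σ√T = -0.7214 − 0.2887 = -1.0101 ≈ -1.01
e^(−rT) = e^(−0.055·0.3333) = 0.9818
N(d₁) = N(-0.72) = 0.2358;  N(d₂) = N(-1.01) = 0.1562
C = 260·0.2358 − 340·0.9818·0.1562 = 61.3080 − 52.1414 = 9.1666

£9.17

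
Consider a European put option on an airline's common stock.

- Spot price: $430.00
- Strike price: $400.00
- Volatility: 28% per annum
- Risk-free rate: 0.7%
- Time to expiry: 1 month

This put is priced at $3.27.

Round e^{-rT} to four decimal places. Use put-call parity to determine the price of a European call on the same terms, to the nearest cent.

$33.51

e^(−rT) = e^(−0.007·0.08333) = 0.9994
Put-call parity: C − P = S − K·e^(−rT) = 430 − 400·0.9994 = 430 − 399.7600 = 30.2400
C = P + (C − P) = 3.27 + (30.2400) = 33.5100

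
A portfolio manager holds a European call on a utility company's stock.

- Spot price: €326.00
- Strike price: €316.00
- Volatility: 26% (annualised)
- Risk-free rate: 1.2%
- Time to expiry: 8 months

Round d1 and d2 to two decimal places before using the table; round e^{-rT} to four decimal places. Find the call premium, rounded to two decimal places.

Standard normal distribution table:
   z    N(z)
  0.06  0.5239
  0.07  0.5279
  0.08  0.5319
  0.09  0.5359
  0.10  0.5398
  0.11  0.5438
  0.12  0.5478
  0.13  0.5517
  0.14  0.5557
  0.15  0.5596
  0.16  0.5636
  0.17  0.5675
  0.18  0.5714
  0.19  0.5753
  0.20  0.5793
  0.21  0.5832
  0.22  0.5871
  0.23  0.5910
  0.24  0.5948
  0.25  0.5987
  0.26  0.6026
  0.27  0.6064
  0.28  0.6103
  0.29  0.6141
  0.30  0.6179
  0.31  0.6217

€33.46

σ√T = 0.26 × 0.8165 = 0.2123
d₁ = [ln(326/316) + (0.012 + 0.26²/2)·0.6667] / 0.2123 = [0.0312 + 0.0305] / 0.2123 = 0.2906 ⇒ 0.29
d₂ = d₁ − σ√T = 0.2906 − 0.2123 = 0.0783 ⇒ 0.08
e^(−rT) = e^(−0.012·0.6667) = 0.9920
N(d₁) = N(0.29) = 0.6141;  N(d₂) = N(0.08) = 0.5319
C = 326·0.6141 − 316·0.9920·0.5319 = 200.1966 − 166.7358 = 33.4608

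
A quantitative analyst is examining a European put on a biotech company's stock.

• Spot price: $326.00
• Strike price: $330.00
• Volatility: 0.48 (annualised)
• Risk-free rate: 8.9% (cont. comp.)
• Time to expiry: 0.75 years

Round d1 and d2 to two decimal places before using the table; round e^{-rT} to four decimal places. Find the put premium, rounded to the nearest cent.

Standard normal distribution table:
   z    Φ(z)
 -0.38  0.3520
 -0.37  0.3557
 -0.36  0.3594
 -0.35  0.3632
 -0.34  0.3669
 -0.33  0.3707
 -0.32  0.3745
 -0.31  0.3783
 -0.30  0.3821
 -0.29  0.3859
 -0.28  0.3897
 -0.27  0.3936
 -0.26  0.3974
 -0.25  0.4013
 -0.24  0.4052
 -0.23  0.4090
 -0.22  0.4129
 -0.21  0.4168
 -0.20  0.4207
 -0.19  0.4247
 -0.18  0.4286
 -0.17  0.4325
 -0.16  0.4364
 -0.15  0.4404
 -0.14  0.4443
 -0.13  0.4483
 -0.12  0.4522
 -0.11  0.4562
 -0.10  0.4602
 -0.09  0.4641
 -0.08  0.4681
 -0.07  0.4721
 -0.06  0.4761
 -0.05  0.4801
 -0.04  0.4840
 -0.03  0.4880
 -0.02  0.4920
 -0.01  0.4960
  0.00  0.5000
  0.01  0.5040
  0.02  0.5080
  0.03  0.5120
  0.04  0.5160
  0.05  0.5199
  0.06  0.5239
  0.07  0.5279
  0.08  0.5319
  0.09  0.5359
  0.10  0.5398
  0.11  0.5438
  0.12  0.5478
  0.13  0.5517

T = 0.75;  σ√T = 0.4157
ln(S/K) + (r + σ²/2)T = ln(326/330) + (0.089 + 0.48²/2)·0.75 = -0.0122 + 0.1532 = 0.1410
d₁ = 0.1410 / 0.4157 = 0.3391 ⇒ 0.34
d₂ = d₁ − σ√T = 0.3391 − 0.4157 = -0.0766 ⇒ -0.08
exp(−rT) = exp(−0.089·0.75) = 0.9354
N(−d₂) = N(0.08) = 0.5319;  N(−d₁) = N(-0.34) = 0.3669
P = 330·0.9354·0.5319 − 326·0.3669 = 164.1880 − 119.6094 = 44.5786

$44.58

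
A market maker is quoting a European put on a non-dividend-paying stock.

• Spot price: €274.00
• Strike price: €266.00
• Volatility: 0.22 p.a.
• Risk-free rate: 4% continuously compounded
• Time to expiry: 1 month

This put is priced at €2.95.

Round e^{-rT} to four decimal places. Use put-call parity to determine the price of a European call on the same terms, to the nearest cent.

€11.83

e^(−rT) = e^(−0.04·0.08333) = 0.9967
Put-call parity: C − P = S − K·e^(−rT) = 274 − 266·0.9967 = 274 − 265.1222 = 8.8778
C = P + (C − P) = 2.95 + (8.8778) = 11.8278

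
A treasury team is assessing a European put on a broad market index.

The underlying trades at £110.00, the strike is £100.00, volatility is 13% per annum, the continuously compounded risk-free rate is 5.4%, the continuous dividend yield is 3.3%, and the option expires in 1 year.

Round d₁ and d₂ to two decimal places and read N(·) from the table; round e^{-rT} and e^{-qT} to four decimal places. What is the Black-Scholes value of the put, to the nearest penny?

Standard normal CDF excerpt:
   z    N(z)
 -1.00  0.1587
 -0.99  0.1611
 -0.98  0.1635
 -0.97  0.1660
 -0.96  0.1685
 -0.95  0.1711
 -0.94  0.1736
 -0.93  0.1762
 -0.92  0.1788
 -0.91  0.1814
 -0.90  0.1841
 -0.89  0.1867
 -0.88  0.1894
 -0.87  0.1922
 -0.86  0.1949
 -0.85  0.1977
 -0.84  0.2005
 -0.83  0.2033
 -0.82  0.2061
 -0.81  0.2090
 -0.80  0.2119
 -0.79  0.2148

T = 1;  σ√T = 0.1300
d₁ = [ln(110/100) + (0.054 − 0.033 + 0.13²/2)·1] / 0.1300 = [0.0953 + 0.0294] / 0.1300 = 0.9597 which rounds to 0.96
d₂ = d₁ − σ√T = 0.9597 − 0.1300 = 0.8297 which rounds to 0.83
e^(−qT) = e^(−0.033·1) = 0.9675;  e^(−rT) = e^(−0.054·1) = 0.9474
N(−d₂) = N(-0.83) = 0.2033;  N(−d₁) = N(-0.96) = 0.1685
P = 100·0.9474·0.2033 − 110·0.9675·0.1685 = 19.2606 − 17.9326 = 1.3280

£1.33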